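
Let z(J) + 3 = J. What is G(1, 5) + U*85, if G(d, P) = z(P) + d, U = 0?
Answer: 3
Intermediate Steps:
z(J) = -3 + J
G(d, P) = -3 + P + d (G(d, P) = (-3 + P) + d = -3 + P + d)
G(1, 5) + U*85 = (-3 + 5 + 1) + 0*85 = 3 + 0 = 3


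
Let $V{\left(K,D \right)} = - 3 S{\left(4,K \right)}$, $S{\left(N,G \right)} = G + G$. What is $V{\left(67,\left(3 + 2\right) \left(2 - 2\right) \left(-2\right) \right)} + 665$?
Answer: $263$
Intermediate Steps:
$S{\left(N,G \right)} = 2 G$
$V{\left(K,D \right)} = - 6 K$ ($V{\left(K,D \right)} = - 3 \cdot 2 K = - 6 K$)
$V{\left(67,\left(3 + 2\right) \left(2 - 2\right) \left(-2\right) \right)} + 665 = \left(-6\right) 67 + 665 = -402 + 665 = 263$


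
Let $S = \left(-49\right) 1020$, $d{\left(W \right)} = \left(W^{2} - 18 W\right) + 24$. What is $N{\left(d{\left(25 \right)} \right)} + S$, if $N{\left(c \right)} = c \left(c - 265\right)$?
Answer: $-63114$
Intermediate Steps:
$d{\left(W \right)} = 24 + W^{2} - 18 W$
$N{\left(c \right)} = c \left(-265 + c\right)$
$S = -49980$
$N{\left(d{\left(25 \right)} \right)} + S = \left(24 + 25^{2} - 450\right) \left(-265 + \left(24 + 25^{2} - 450\right)\right) - 49980 = \left(24 + 625 - 450\right) \left(-265 + \left(24 + 625 - 450\right)\right) - 49980 = 199 \left(-265 + 199\right) - 49980 = 199 \left(-66\right) - 49980 = -13134 - 49980 = -63114$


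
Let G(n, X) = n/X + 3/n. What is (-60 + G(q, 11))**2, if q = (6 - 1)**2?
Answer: 250968964/75625 ≈ 3318.6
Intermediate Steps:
q = 25 (q = 5**2 = 25)
G(n, X) = 3/n + n/X
(-60 + G(q, 11))**2 = (-60 + (3/25 + 25/11))**2 = (-60 + 658/275)**2 = (-15842/275)**2 = 250968964/75625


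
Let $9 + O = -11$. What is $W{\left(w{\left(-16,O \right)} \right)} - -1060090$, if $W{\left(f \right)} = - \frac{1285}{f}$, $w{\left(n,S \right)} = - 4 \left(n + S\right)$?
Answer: $\frac{152651675}{144} \approx 1.0601 \cdot 10^{6}$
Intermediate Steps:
$O = -20$ ($O = -9 - 11 = -20$)
$w{\left(n,S \right)} = - 4 S - 4 n$ ($w{\left(n,S \right)} = - 4 \left(S + n\right) = - 4 S - 4 n$)
$W{\left(w{\left(-16,O \right)} \right)} - -1060090 = - \frac{1285}{\left(-4\right) \left(-20\right) - -64} - -1060090 = - \frac{1285}{80 + 64} + 1060090 = - \frac{1285}{144} + 1060090 = \frac{152651675}{144}$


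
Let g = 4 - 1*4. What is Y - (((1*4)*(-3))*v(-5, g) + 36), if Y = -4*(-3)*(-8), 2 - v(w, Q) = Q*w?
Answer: -108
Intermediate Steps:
g = 0 (g = 4 - 4 = 0)
v(w, Q) = 2 - Q*w
Y = -96 (Y = 12*(-8) = -96)
Y - (((1*4)*(-3))*v(-5, g) + 36) = -96 - (((1*4)*(-3))*(2 - 1*0*(-5)) + 36) = -96 - ((4*(-3))*(2 + 0) + 36) = -96 - (-12*2 + 36) = -96 - (-24 + 36) = -96 - 1*12 = -96 - 12 = -108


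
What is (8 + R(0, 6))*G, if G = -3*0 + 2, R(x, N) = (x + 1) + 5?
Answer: 28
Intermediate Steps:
R(x, N) = 6 + x (R(x, N) = (1 + x) + 5 = 6 + x)
G = 2 (G = 0 + 2 = 2)
(8 + R(0, 6))*G = (8 + (6 + 0))*2 = (8 + 6)*2 = 14*2 = 28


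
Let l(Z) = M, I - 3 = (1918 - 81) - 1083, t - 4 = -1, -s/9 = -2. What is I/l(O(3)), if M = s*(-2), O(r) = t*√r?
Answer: -757/36 ≈ -21.028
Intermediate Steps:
s = 18 (s = -9*(-2) = 18)
t = 3 (t = 4 - 1 = 3)
O(r) = 3*√r
I = 757 (I = 3 + ((1918 - 81) - 1083) = 3 + (1837 - 1083) = 3 + 754 = 757)
M = -36 (M = 18*(-2) = -36)
l(Z) = -36
I/l(O(3)) = 757/(-36) = 757*(-1/36) = -757/36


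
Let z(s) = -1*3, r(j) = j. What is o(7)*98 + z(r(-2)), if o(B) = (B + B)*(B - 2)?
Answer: 6857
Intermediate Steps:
z(s) = -3
o(B) = 2*B*(-2 + B) (o(B) = (2*B)*(-2 + B) = 2*B*(-2 + B))
o(7)*98 + z(r(-2)) = (2*7*(-2 + 7))*98 - 3 = (2*7*5)*98 - 3 = 70*98 - 3 = 6860 - 3 = 6857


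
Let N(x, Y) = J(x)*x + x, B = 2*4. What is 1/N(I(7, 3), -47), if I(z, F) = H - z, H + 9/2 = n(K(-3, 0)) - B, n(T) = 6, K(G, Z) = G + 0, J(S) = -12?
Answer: 2/297 ≈ 0.0067340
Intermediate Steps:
B = 8
K(G, Z) = G
H = -13/2 (H = -9/2 + (6 - 1*8) = -9/2 + (6 - 8) = -9/2 - 2 = -13/2 ≈ -6.5000)
I(z, F) = -13/2 - z
N(x, Y) = -11*x (N(x, Y) = -12*x + x = -11*x)
1/N(I(7, 3), -47) = 1/(-11*(-13/2 - 1*7)) = 1/(-11*(-13/2 - 7)) = 1/(-11*(-27/2)) = 1/(297/2) = 2/297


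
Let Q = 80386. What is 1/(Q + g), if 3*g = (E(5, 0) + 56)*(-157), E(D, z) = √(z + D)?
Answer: 697098/53993834711 + 471*√5/53993834711 ≈ 1.2930e-5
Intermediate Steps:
E(D, z) = √(D + z)
g = -8792/3 - 157*√5/3 (g = ((√(5 + 0) + 56)*(-157))/3 = ((√5 + 56)*(-157))/3 = ((56 + √5)*(-157))/3 = (-8792 - 157*√5)/3 = -8792/3 - 157*√5/3 ≈ -3047.7)
1/(Q + g) = 1/(80386 + (-8792/3 - 157*√5/3)) = 1/(232366/3 - 157*√5/3)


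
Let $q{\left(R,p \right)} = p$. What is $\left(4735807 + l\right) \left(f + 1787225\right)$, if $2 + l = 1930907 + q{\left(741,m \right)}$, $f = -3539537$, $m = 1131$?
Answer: $-11684141303016$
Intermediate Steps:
$l = 1932036$ ($l = -2 + \left(1930907 + 1131\right) = -2 + 1932038 = 1932036$)
$\left(4735807 + l\right) \left(f + 1787225\right) = \left(4735807 + 1932036\right) \left(-3539537 + 1787225\right) = 6667843 \left(-1752312\right) = -11684141303016$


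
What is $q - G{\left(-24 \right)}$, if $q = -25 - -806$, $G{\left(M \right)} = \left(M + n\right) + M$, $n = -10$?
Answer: $839$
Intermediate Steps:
$G{\left(M \right)} = -10 + 2 M$ ($G{\left(M \right)} = \left(M - 10\right) + M = \left(-10 + M\right) + M = -10 + 2 M$)
$q = 781$ ($q = -25 + 806 = 781$)
$q - G{\left(-24 \right)} = 781 - \left(-10 + 2 \left(-24\right)\right) = 781 - \left(-10 - 48\right) = 781 - -58 = 781 + 58 = 839$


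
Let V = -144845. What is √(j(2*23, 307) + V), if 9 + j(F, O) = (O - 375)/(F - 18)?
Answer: I*√7097965/7 ≈ 380.6*I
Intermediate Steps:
j(F, O) = -9 + (-375 + O)/(-18 + F) (j(F, O) = -9 + (O - 375)/(F - 18) = -9 + (-375 + O)/(-18 + F))
√(j(2*23, 307) + V) = √((-213 + 307 - 18*23)/(-18 + 2*23) - 144845) = √((-213 + 307 - 9*46)/(-18 + 46) - 144845) = √((-213 + 307 - 414)/28 - 144845) = √((1/28)*(-320) - 144845) = √(-80/7 - 144845) = √(-1013995/7) = I*√7097965/7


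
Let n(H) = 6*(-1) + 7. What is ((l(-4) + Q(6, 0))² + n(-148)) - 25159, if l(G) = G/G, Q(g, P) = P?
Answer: -25157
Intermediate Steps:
l(G) = 1
n(H) = 1 (n(H) = -6 + 7 = 1)
((l(-4) + Q(6, 0))² + n(-148)) - 25159 = ((1 + 0)² + 1) - 25159 = (1² + 1) - 25159 = (1 + 1) - 25159 = 2 - 25159 = -25157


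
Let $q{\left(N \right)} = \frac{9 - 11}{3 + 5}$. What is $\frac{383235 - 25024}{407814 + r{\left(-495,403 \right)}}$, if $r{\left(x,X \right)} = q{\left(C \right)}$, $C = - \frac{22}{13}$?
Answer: $\frac{1432844}{1631255} \approx 0.87837$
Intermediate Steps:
$C = - \frac{22}{13}$ ($C = \left(-22\right) \frac{1}{13} = - \frac{22}{13} \approx -1.6923$)
$q{\left(N \right)} = - \frac{1}{4}$ ($q{\left(N \right)} = - \frac{2}{8} = \left(-2\right) \frac{1}{8} = - \frac{1}{4}$)
$r{\left(x,X \right)} = - \frac{1}{4}$
$\frac{383235 - 25024}{407814 + r{\left(-495,403 \right)}} = \frac{383235 - 25024}{407814 - \frac{1}{4}} = \frac{358211}{\frac{1631255}{4}} = 358211 \cdot \frac{4}{1631255} = \frac{1432844}{1631255}$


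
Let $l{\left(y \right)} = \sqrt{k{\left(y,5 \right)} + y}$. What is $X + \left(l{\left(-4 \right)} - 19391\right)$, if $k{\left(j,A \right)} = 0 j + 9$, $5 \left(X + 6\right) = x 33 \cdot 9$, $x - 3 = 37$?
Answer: $-17021 + \sqrt{5} \approx -17019.0$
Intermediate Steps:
$x = 40$ ($x = 3 + 37 = 40$)
$X = 2370$ ($X = -6 + \frac{40 \cdot 33 \cdot 9}{5} = -6 + \frac{1320 \cdot 9}{5} = -6 + \frac{1}{5} \cdot 11880 = -6 + 2376 = 2370$)
$k{\left(j,A \right)} = 9$ ($k{\left(j,A \right)} = 0 + 9 = 9$)
$l{\left(y \right)} = \sqrt{9 + y}$
$X + \left(l{\left(-4 \right)} - 19391\right) = 2370 - \left(19391 - \sqrt{9 - 4}\right) = 2370 - \left(19391 - \sqrt{5}\right) = -17021 + \sqrt{5}$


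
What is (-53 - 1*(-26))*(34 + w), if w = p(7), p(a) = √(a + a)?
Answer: -918 - 27*√14 ≈ -1019.0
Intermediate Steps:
p(a) = √2*√a (p(a) = √(2*a) = √2*√a)
w = √14 (w = √2*√7 = √14 ≈ 3.7417)
(-53 - 1*(-26))*(34 + w) = (-53 - 1*(-26))*(34 + √14) = (-53 + 26)*(34 + √14) = -27*(34 + √14) = -918 - 27*√14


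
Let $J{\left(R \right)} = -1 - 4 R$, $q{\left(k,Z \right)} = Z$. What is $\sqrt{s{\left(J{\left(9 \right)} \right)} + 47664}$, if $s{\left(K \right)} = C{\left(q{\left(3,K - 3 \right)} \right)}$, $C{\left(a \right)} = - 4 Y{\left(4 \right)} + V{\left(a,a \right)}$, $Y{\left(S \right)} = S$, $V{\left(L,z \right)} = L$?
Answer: $2 \sqrt{11902} \approx 218.19$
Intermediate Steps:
$C{\left(a \right)} = -16 + a$ ($C{\left(a \right)} = \left(-4\right) 4 + a = -16 + a$)
$s{\left(K \right)} = -19 + K$ ($s{\left(K \right)} = -16 + \left(K - 3\right) = -16 + \left(-3 + K\right) = -19 + K$)
$\sqrt{s{\left(J{\left(9 \right)} \right)} + 47664} = \sqrt{\left(-19 - 37\right) + 47664} = \sqrt{-56 + 47664} = \sqrt{47608} = 2 \sqrt{11902}$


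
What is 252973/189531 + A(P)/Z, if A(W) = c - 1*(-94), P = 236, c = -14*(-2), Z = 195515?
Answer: 49483138877/37056153465 ≈ 1.3354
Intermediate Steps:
c = 28
A(W) = 122 (A(W) = 28 - 1*(-94) = 28 + 94 = 122)
252973/189531 + A(P)/Z = 252973/189531 + 122/195515 = 49483138877/37056153465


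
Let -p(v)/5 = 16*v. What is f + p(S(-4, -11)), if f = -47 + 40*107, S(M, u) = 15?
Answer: 3033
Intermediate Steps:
f = 4233 (f = -47 + 4280 = 4233)
p(v) = -80*v
f + p(S(-4, -11)) = 4233 - 80*15 = 4233 - 1200 = 3033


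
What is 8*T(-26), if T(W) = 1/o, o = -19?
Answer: -8/19 ≈ -0.42105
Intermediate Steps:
T(W) = -1/19 (T(W) = 1/(-19) = -1/19)
8*T(-26) = 8*(-1/19) = -8/19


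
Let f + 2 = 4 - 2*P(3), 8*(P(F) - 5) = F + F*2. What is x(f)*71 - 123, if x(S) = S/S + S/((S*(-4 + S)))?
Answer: -3248/57 ≈ -56.982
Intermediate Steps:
P(F) = 5 + 3*F/8 (P(F) = 5 + (F + F*2)/8 = 5 + (F + 2*F)/8 = 5 + (3*F)/8 = 5 + 3*F/8)
f = -41/4 (f = -2 + (4 - 2*(5 + (3/8)*3)) = -2 + (4 - 2*(5 + 9/8)) = -2 + (4 - 2*49/8) = -2 + (4 - 49/4) = -2 - 33/4 = -41/4 ≈ -10.250)
x(S) = 1 + 1/(-4 + S) (x(S) = 1 + S*(1/(S*(-4 + S))) = 1 + 1/(-4 + S))
x(f)*71 - 123 = ((-3 - 41/4)/(-4 - 41/4))*71 - 123 = (-53/4/(-57/4))*71 - 123 = -4/57*(-53/4)*71 - 123 = (53/57)*71 - 123 = 3763/57 - 123 = -3248/57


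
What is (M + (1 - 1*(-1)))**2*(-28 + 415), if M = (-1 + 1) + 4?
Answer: 13932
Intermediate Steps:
M = 4 (M = 0 + 4 = 4)
(M + (1 - 1*(-1)))**2*(-28 + 415) = (4 + (1 - 1*(-1)))**2*(-28 + 415) = (4 + (1 + 1))**2*387 = (4 + 2)**2*387 = 6**2*387 = 36*387 = 13932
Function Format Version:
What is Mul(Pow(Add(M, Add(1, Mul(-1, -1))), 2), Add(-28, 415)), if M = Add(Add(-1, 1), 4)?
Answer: 13932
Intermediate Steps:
M = 4 (M = Add(0, 4) = 4)
Mul(Pow(Add(M, Add(1, Mul(-1, -1))), 2), Add(-28, 415)) = Mul(Pow(Add(4, Add(1, Mul(-1, -1))), 2), Add(-28, 415)) = Mul(Pow(Add(4, Add(1, 1)), 2), 387) = Mul(Pow(Add(4, 2), 2), 387) = Mul(Pow(6, 2), 387) = Mul(36, 387) = 13932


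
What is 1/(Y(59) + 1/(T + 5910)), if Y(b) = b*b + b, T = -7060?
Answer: 1150/4070999 ≈ 0.00028249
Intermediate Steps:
Y(b) = b + b**2 (Y(b) = b**2 + b = b + b**2)
1/(Y(59) + 1/(T + 5910)) = 1/(59*(1 + 59) + 1/(-7060 + 5910)) = 1/(59*60 + 1/(-1150)) = 1/(3540 - 1/1150) = 1/(4070999/1150) = 1150/4070999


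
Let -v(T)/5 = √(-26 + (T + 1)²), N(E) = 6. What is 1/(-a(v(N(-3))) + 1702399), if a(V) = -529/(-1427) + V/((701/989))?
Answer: 1703512180031561588/2900056799123063121818561 - 7058822480405*√23/2900056799123063121818561 ≈ 5.8739e-7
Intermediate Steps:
v(T) = -5*√(-26 + (1 + T)²) (v(T) = -5*√(-26 + (T + 1)²) = -5*√(-26 + (1 + T)²))
a(V) = 529/1427 + 989*V/701 (a(V) = -529*(-1/1427) + V/((701*(1/989))) = 529/1427 + V/(701/989) = 529/1427 + V*(989/701) = 529/1427 + 989*V/701)
1/(-a(v(N(-3))) + 1702399) = 1/(-(529/1427 + 989*(-5*√(-26 + (1 + 6)²))/701) + 1702399) = 1/(-(529/1427 + 989*(-5*√(-26 + 7²))/701) + 1702399) = 1/(-(529/1427 + 989*(-5*√(-26 + 49))/701) + 1702399) = 1/(-(529/1427 + 989*(-5*√23)/701) + 1702399) = 1/(-(529/1427 - 4945*√23/701) + 1702399) = 1/((-529/1427 + 4945*√23/701) + 1702399) = 1/(2429322844/1427 + 4945*√23/701)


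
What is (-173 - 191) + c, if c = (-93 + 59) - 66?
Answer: -464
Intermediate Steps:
c = -100 (c = -34 - 66 = -100)
(-173 - 191) + c = (-173 - 191) - 100 = -364 - 100 = -464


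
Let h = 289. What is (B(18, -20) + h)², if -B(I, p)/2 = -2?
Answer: 85849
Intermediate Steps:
B(I, p) = 4 (B(I, p) = -2*(-2) = 4)
(B(18, -20) + h)² = (4 + 289)² = 293² = 85849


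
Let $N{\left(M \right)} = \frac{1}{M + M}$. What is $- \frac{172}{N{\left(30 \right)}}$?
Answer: $-10320$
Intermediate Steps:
$N{\left(M \right)} = \frac{1}{2 M}$
$- \frac{172}{N{\left(30 \right)}} = - \frac{172}{\frac{1}{2} \cdot \frac{1}{30}} = - 172 \frac{1}{\frac{1}{60}} = \left(-172\right) 60 = -10320$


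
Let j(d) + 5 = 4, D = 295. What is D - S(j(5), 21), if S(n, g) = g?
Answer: 274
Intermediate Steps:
j(d) = -1 (j(d) = -5 + 4 = -1)
D - S(j(5), 21) = 295 - 1*21 = 295 - 21 = 274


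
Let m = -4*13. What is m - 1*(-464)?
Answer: 412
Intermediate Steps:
m = -52
m - 1*(-464) = -52 - 1*(-464) = -52 + 464 = 412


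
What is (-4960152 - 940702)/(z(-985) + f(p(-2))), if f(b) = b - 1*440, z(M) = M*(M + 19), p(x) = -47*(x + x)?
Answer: -2950427/475629 ≈ -6.2032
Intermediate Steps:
p(x) = -94*x
z(M) = M*(19 + M)
f(b) = -440 + b (f(b) = b - 440 = -440 + b)
(-4960152 - 940702)/(z(-985) + f(p(-2))) = (-4960152 - 940702)/(-985*(19 - 985) + (-440 - 94*(-2))) = -5900854/(-985*(-966) + (-440 + 188)) = -5900854/(951510 - 252) = -5900854/951258 = -5900854*1/951258 = -2950427/475629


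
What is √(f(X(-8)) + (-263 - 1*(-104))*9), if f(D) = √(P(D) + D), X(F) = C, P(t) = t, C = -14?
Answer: √(-1431 + 2*I*√7) ≈ 0.06994 + 37.829*I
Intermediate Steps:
X(F) = -14
f(D) = √2*√D (f(D) = √(D + D) = √(2*D) = √2*√D)
√(f(X(-8)) + (-263 - 1*(-104))*9) = √(√2*√(-14) + (-263 - 1*(-104))*9) = √(√2*(I*√14) + (-263 + 104)*9) = √(2*I*√7 - 159*9) = √(2*I*√7 - 1431) = √(-1431 + 2*I*√7)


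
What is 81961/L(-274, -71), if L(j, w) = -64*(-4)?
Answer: 81961/256 ≈ 320.16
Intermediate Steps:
L(j, w) = 256
81961/L(-274, -71) = 81961/256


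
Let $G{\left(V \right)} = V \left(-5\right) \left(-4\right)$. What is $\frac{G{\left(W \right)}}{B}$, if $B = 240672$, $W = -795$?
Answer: $- \frac{1325}{20056} \approx -0.066065$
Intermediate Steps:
$G{\left(V \right)} = 20 V$ ($G{\left(V \right)} = - 5 V \left(-4\right) = 20 V$)
$\frac{G{\left(W \right)}}{B} = \frac{20 \left(-795\right)}{240672} = \left(-15900\right) \frac{1}{240672} = - \frac{1325}{20056}$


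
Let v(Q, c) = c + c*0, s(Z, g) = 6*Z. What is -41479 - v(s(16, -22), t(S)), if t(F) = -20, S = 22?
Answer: -41459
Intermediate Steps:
v(Q, c) = c (v(Q, c) = c + 0 = c)
-41479 - v(s(16, -22), t(S)) = -41479 - 1*(-20) = -41479 + 20 = -41459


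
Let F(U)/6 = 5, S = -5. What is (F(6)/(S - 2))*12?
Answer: -360/7 ≈ -51.429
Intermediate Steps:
F(U) = 30 (F(U) = 6*5 = 30)
(F(6)/(S - 2))*12 = (30/(-5 - 2))*12 = (30/(-7))*12 = -⅐*30*12 = -30/7*12 = -360/7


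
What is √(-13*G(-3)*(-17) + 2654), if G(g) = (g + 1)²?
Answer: √3538 ≈ 59.481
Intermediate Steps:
G(g) = (1 + g)²
√(-13*G(-3)*(-17) + 2654) = √(-13*(1 - 3)²*(-17) + 2654) = √(-13*(-2)²*(-17) + 2654) = √(-13*4*(-17) + 2654) = √(-52*(-17) + 2654) = √(884 + 2654) = √3538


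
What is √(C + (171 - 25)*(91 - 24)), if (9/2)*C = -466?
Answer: √87106/3 ≈ 98.379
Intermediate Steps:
C = -932/9 (C = (2/9)*(-466) = -932/9 ≈ -103.56)
√(C + (171 - 25)*(91 - 24)) = √(-932/9 + (171 - 25)*(91 - 24)) = √(-932/9 + 146*67) = √(-932/9 + 9782) = √(87106/9) = √87106/3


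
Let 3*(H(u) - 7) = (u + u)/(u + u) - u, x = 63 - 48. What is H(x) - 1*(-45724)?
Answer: 137179/3 ≈ 45726.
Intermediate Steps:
x = 15
H(u) = 22/3 - u/3 (H(u) = 7 + ((u + u)/(u + u) - u)/3 = 7 + ((2*u)/((2*u)) - u)/3 = 7 + ((2*u)*(1/(2*u)) - u)/3 = 7 + (1 - u)/3 = 7 + (⅓ - u/3) = 22/3 - u/3)
H(x) - 1*(-45724) = (22/3 - ⅓*15) - 1*(-45724) = (22/3 - 5) + 45724 = 7/3 + 45724 = 137179/3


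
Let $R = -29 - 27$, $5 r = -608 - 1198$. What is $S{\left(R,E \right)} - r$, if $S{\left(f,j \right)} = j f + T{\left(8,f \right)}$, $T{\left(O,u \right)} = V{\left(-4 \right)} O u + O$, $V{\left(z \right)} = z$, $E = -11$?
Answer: $\frac{13886}{5} \approx 2777.2$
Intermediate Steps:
$T{\left(O,u \right)} = O - 4 O u$ ($T{\left(O,u \right)} = - 4 O u + O = O - 4 O u$)
$r = - \frac{1806}{5}$ ($r = \frac{-608 - 1198}{5} = \frac{1}{5} \left(-1806\right) = - \frac{1806}{5} \approx -361.2$)
$R = -56$ ($R = -29 - 27 = -56$)
$S{\left(f,j \right)} = 8 - 32 f + f j$ ($S{\left(f,j \right)} = j f + 8 \left(1 - 4 f\right) = f j - \left(-8 + 32 f\right) = 8 - 32 f + f j$)
$S{\left(R,E \right)} - r = \left(8 - -1792 - -616\right) - - \frac{1806}{5} = \left(8 + 1792 + 616\right) + \frac{1806}{5} = 2416 + \frac{1806}{5} = \frac{13886}{5}$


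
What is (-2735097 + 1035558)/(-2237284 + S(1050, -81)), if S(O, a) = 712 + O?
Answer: 566513/745174 ≈ 0.76024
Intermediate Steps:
(-2735097 + 1035558)/(-2237284 + S(1050, -81)) = (-2735097 + 1035558)/(-2237284 + (712 + 1050)) = -1699539/(-2237284 + 1762) = -1699539/(-2235522) = -1699539*(-1/2235522) = 566513/745174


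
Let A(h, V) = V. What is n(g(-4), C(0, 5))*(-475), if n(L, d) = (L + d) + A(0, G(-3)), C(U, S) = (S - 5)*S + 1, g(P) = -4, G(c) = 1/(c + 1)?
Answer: 3325/2 ≈ 1662.5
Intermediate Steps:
G(c) = 1/(1 + c)
C(U, S) = 1 + S*(-5 + S) (C(U, S) = (-5 + S)*S + 1 = S*(-5 + S) + 1 = 1 + S*(-5 + S))
n(L, d) = -½ + L + d (n(L, d) = (L + d) + 1/(1 - 3) = (L + d) + 1/(-2) = (L + d) - ½ = -½ + L + d)
n(g(-4), C(0, 5))*(-475) = (-½ - 4 + (1 + 5² - 5*5))*(-475) = (-½ - 4 + (1 + 25 - 25))*(-475) = (-½ - 4 + 1)*(-475) = -7/2*(-475) = 3325/2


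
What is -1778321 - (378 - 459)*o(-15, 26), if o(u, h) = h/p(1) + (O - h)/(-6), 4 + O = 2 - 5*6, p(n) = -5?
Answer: -8889796/5 ≈ -1.7780e+6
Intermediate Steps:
O = -32 (O = -4 + (2 - 5*6) = -4 + (2 - 30) = -4 - 28 = -32)
o(u, h) = 16/3 - h/30 (o(u, h) = h/(-5) + (-32 - h)/(-6) = h*(-⅕) + (-32 - h)*(-⅙) = -h/5 + (16/3 + h/6) = 16/3 - h/30)
-1778321 - (378 - 459)*o(-15, 26) = -1778321 - (378 - 459)*(16/3 - 1/30*26) = -1778321 - (-81)*(16/3 - 13/15) = -1778321 - (-81)*67/15 = -1778321 - 1*(-1809/5) = -1778321 + 1809/5 = -8889796/5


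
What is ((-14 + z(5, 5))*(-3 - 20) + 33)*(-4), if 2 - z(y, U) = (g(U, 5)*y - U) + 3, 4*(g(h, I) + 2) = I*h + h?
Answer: -3582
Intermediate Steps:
g(h, I) = -2 + h/4 + I*h/4 (g(h, I) = -2 + (I*h + h)/4 = -2 + (h + I*h)/4 = -2 + (h/4 + I*h/4) = -2 + h/4 + I*h/4)
z(y, U) = -1 + U - y*(-2 + 3*U/2) (z(y, U) = 2 - (((-2 + U/4 + (1/4)*5*U)*y - U) + 3) = 2 - (((-2 + U/4 + 5*U/4)*y - U) + 3) = 2 - (((-2 + 3*U/2)*y - U) + 3) = 2 - ((y*(-2 + 3*U/2) - U) + 3) = 2 - ((-U + y*(-2 + 3*U/2)) + 3) = 2 - (3 - U + y*(-2 + 3*U/2)) = 2 + (-3 + U - y*(-2 + 3*U/2)) = -1 + U - y*(-2 + 3*U/2))
((-14 + z(5, 5))*(-3 - 20) + 33)*(-4) = ((-14 + (-1 + 5 - 1/2*5*(-4 + 3*5)))*(-3 - 20) + 33)*(-4) = ((-14 + (-1 + 5 - 1/2*5*(-4 + 15)))*(-23) + 33)*(-4) = ((-14 + (-1 + 5 - 1/2*5*11))*(-23) + 33)*(-4) = ((-14 + (-1 + 5 - 55/2))*(-23) + 33)*(-4) = ((-14 - 47/2)*(-23) + 33)*(-4) = (-75/2*(-23) + 33)*(-4) = (1725/2 + 33)*(-4) = (1791/2)*(-4) = -3582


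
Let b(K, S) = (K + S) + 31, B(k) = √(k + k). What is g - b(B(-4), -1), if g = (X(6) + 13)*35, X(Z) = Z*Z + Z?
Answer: 1895 - 2*I*√2 ≈ 1895.0 - 2.8284*I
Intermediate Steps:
X(Z) = Z + Z² (X(Z) = Z² + Z = Z + Z²)
B(k) = √2*√k (B(k) = √(2*k) = √2*√k)
b(K, S) = 31 + K + S
g = 1925 (g = (6*(1 + 6) + 13)*35 = (6*7 + 13)*35 = (42 + 13)*35 = 55*35 = 1925)
g - b(B(-4), -1) = 1925 - (31 + √2*√(-4) - 1) = 1925 - (31 + √2*(2*I) - 1) = 1925 - (31 + 2*I*√2 - 1) = 1925 - (30 + 2*I*√2) = 1925 + (-30 - 2*I*√2) = 1895 - 2*I*√2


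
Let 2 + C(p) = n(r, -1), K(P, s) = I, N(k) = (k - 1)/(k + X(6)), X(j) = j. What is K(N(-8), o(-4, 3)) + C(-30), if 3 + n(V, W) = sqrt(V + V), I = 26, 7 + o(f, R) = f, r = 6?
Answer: 21 + 2*sqrt(3) ≈ 24.464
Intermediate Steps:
o(f, R) = -7 + f
N(k) = (-1 + k)/(6 + k) (N(k) = (k - 1)/(k + 6) = (-1 + k)/(6 + k))
K(P, s) = 26
n(V, W) = -3 + sqrt(2)*sqrt(V) (n(V, W) = -3 + sqrt(V + V) = -3 + sqrt(2*V) = -3 + sqrt(2)*sqrt(V))
C(p) = -5 + 2*sqrt(3) (C(p) = -2 + (-3 + sqrt(2)*sqrt(6)) = -2 + (-3 + 2*sqrt(3)) = -5 + 2*sqrt(3))
K(N(-8), o(-4, 3)) + C(-30) = 26 + (-5 + 2*sqrt(3)) = 21 + 2*sqrt(3)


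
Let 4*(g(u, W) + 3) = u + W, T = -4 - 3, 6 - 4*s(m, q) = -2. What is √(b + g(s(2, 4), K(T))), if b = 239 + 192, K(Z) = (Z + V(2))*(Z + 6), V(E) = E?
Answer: 3*√191/2 ≈ 20.730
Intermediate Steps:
s(m, q) = 2 (s(m, q) = 3/2 - ¼*(-2) = 3/2 + ½ = 2)
T = -7
K(Z) = (2 + Z)*(6 + Z) (K(Z) = (Z + 2)*(Z + 6) = (2 + Z)*(6 + Z))
g(u, W) = -3 + W/4 + u/4 (g(u, W) = -3 + (u + W)/4 = -3 + (W + u)/4 = -3 + (W/4 + u/4) = -3 + W/4 + u/4)
b = 431
√(b + g(s(2, 4), K(T))) = √(431 + (-3 + (12 + (-7)² + 8*(-7))/4 + (¼)*2)) = √(431 + (-3 + (12 + 49 - 56)/4 + ½)) = √(431 + (-3 + (¼)*5 + ½)) = √(431 + (-3 + 5/4 + ½)) = √(431 - 5/4) = √(1719/4) = 3*√191/2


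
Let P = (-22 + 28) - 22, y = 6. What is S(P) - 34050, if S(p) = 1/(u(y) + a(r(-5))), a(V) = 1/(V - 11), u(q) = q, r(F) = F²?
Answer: -2894236/85 ≈ -34050.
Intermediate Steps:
P = -16 (P = 6 - 22 = -16)
a(V) = 1/(-11 + V)
S(p) = 14/85 (S(p) = 1/(6 + 1/(-11 + (-5)²)) = 1/(6 + 1/(-11 + 25)) = 1/(6 + 1/14) = 1/(85/14) = 14/85)
S(P) - 34050 = 14/85 - 34050 = -2894236/85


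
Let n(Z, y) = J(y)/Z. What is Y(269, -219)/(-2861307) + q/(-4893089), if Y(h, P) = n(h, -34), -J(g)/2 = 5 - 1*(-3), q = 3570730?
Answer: -2748360747876166/3766169418169887 ≈ -0.72975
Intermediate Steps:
J(g) = -16 (J(g) = -2*(5 - 1*(-3)) = -2*(5 + 3) = -2*8 = -16)
n(Z, y) = -16/Z
Y(h, P) = -16/h
Y(269, -219)/(-2861307) + q/(-4893089) = -16/269/(-2861307) + 3570730/(-4893089) = -16*1/269*(-1/2861307) + 3570730*(-1/4893089) = -16/269*(-1/2861307) - 3570730/4893089 = 16/769691583 - 3570730/4893089 = -2748360747876166/3766169418169887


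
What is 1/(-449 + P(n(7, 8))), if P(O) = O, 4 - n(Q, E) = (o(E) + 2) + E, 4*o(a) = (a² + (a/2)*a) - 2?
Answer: -2/957 ≈ -0.0020899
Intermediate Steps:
o(a) = -½ + 3*a²/8 (o(a) = ((a² + (a/2)*a) - 2)/4 = ((a² + a²/2) - 2)/4 = (3*a²/2 - 2)/4 = (-2 + 3*a²/2)/4 = -½ + 3*a²/8)
n(Q, E) = 5/2 - E - 3*E²/8 (n(Q, E) = 4 - (((-½ + 3*E²/8) + 2) + E) = 4 - ((3/2 + 3*E²/8) + E) = 4 - (3/2 + E + 3*E²/8) = 4 + (-3/2 - E - 3*E²/8) = 5/2 - E - 3*E²/8)
1/(-449 + P(n(7, 8))) = 1/(-449 + (5/2 - 1*8 - 3/8*8²)) = 1/(-449 + (5/2 - 8 - 3/8*64)) = 1/(-449 + (5/2 - 8 - 24)) = 1/(-449 - 59/2) = 1/(-957/2) = -2/957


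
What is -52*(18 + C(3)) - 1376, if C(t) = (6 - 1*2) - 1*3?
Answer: -2364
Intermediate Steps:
C(t) = 1 (C(t) = (6 - 2) - 3 = 4 - 3 = 1)
-52*(18 + C(3)) - 1376 = -52*(18 + 1) - 1376 = -52*19 - 1376 = -988 - 1376 = -2364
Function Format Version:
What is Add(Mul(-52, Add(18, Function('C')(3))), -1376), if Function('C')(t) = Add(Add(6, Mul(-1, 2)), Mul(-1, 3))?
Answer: -2364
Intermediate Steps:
Function('C')(t) = 1 (Function('C')(t) = Add(Add(6, -2), -3) = Add(4, -3) = 1)
Add(Mul(-52, Add(18, Function('C')(3))), -1376) = Add(Mul(-52, Add(18, 1)), -1376) = Add(Mul(-52, 19), -1376) = Add(-988, -1376) = -2364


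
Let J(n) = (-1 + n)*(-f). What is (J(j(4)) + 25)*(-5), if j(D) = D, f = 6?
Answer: -35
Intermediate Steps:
J(n) = 6 - 6*n (J(n) = (-1 + n)*(-1*6) = (-1 + n)*(-6) = 6 - 6*n)
(J(j(4)) + 25)*(-5) = ((6 - 6*4) + 25)*(-5) = ((6 - 24) + 25)*(-5) = (-18 + 25)*(-5) = 7*(-5) = -35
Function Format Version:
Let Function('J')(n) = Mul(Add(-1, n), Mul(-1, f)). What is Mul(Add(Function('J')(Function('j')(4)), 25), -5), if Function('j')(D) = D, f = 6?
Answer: -35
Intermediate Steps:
Function('J')(n) = Add(6, Mul(-6, n)) (Function('J')(n) = Mul(Add(-1, n), Mul(-1, 6)) = Mul(Add(-1, n), -6) = Add(6, Mul(-6, n)))
Mul(Add(Function('J')(Function('j')(4)), 25), -5) = Mul(Add(Add(6, Mul(-6, 4)), 25), -5) = Mul(Add(Add(6, -24), 25), -5) = Mul(Add(-18, 25), -5) = Mul(7, -5) = -35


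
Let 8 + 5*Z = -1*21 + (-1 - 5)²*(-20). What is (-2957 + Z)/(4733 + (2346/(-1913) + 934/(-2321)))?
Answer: -22990697994/35012722835 ≈ -0.65664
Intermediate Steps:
Z = -749/5 (Z = -8/5 + (-1*21 + (-1 - 5)²*(-20))/5 = -8/5 + (-21 + (-6)²*(-20))/5 = -8/5 + (-21 + 36*(-20))/5 = -8/5 + (-21 - 720)/5 = -8/5 + (⅕)*(-741) = -8/5 - 741/5 = -749/5 ≈ -149.80)
(-2957 + Z)/(4733 + (2346/(-1913) + 934/(-2321))) = (-2957 - 749/5)/(4733 + (2346/(-1913) + 934/(-2321))) = -15534/(5*(4733 + (2346*(-1/1913) + 934*(-1/2321)))) = -15534/(5*(4733 + (-2346/1913 - 934/2321))) = -15534/(5*(4733 - 7231808/4440073)) = -15534/(5*21007633701/4440073) = -15534/5*4440073/21007633701 = -22990697994/35012722835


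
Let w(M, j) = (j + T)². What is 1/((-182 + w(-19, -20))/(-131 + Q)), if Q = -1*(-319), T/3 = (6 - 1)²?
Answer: 188/2843 ≈ 0.066127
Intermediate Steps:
T = 75 (T = 3*(6 - 1)² = 3*5² = 3*25 = 75)
Q = 319
w(M, j) = (75 + j)² (w(M, j) = (j + 75)² = (75 + j)²)
1/((-182 + w(-19, -20))/(-131 + Q)) = 1/((-182 + (75 - 20)²)/(-131 + 319)) = 1/((-182 + 55²)/188) = 1/((-182 + 3025)*(1/188)) = 1/(2843*(1/188)) = 1/(2843/188) = 188/2843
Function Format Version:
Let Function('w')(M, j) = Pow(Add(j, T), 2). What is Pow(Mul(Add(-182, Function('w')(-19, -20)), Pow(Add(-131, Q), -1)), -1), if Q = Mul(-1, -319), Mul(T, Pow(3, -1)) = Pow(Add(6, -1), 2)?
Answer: Rational(188, 2843) ≈ 0.066127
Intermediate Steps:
T = 75 (T = Mul(3, Pow(Add(6, -1), 2)) = Mul(3, Pow(5, 2)) = Mul(3, 25) = 75)
Q = 319
Function('w')(M, j) = Pow(Add(75, j), 2) (Function('w')(M, j) = Pow(Add(j, 75), 2) = Pow(Add(75, j), 2))
Pow(Mul(Add(-182, Function('w')(-19, -20)), Pow(Add(-131, Q), -1)), -1) = Pow(Mul(Add(-182, Pow(Add(75, -20), 2)), Pow(Add(-131, 319), -1)), -1) = Pow(Mul(Add(-182, Pow(55, 2)), Pow(188, -1)), -1) = Pow(Mul(Add(-182, 3025), Rational(1, 188)), -1) = Pow(Mul(2843, Rational(1, 188)), -1) = Pow(Rational(2843, 188), -1) = Rational(188, 2843)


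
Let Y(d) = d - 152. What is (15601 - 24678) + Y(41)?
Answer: -9188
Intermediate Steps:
Y(d) = -152 + d
(15601 - 24678) + Y(41) = (15601 - 24678) + (-152 + 41) = -9077 - 111 = -9188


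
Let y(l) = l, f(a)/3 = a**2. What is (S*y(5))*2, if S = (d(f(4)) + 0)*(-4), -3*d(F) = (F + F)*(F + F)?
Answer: 122880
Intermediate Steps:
f(a) = 3*a**2
d(F) = -4*F**2/3 (d(F) = -(F + F)*(F + F)/3 = -2*F*2*F/3 = -4*F**2/3)
S = 12288 (S = (-4*(3*4**2)**2/3 + 0)*(-4) = (-4*(3*16)**2/3 + 0)*(-4) = (-4/3*48**2 + 0)*(-4) = (-4/3*2304 + 0)*(-4) = (-3072 + 0)*(-4) = -3072*(-4) = 12288)
(S*y(5))*2 = (12288*5)*2 = 61440*2 = 122880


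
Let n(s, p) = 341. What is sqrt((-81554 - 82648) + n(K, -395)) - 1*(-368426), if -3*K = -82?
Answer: 368426 + I*sqrt(163861) ≈ 3.6843e+5 + 404.8*I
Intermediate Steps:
K = 82/3 (K = -1/3*(-82) = 82/3 ≈ 27.333)
sqrt((-81554 - 82648) + n(K, -395)) - 1*(-368426) = sqrt((-81554 - 82648) + 341) - 1*(-368426) = sqrt(-164202 + 341) + 368426 = sqrt(-163861) + 368426 = I*sqrt(163861) + 368426 = 368426 + I*sqrt(163861)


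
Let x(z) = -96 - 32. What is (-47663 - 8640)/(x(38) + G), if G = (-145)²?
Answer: -56303/20897 ≈ -2.6943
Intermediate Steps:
x(z) = -128
G = 21025
(-47663 - 8640)/(x(38) + G) = (-47663 - 8640)/(-128 + 21025) = -56303/20897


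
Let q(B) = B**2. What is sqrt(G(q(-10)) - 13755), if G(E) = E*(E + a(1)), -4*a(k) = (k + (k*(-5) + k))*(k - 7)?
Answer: 29*I*sqrt(5) ≈ 64.846*I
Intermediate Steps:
a(k) = 3*k*(-7 + k)/4 (a(k) = -(k + (k*(-5) + k))*(k - 7)/4 = -(k + (-5*k + k))*(-7 + k)/4 = -(k - 4*k)*(-7 + k)/4 = -(-3*k)*(-7 + k)/4 = -(-3)*k*(-7 + k)/4 = 3*k*(-7 + k)/4)
G(E) = E*(-9/2 + E) (G(E) = E*(E + (3/4)*1*(-7 + 1)) = E*(E + (3/4)*1*(-6)) = E*(E - 9/2) = E*(-9/2 + E))
sqrt(G(q(-10)) - 13755) = sqrt((1/2)*(-10)**2*(-9 + 2*(-10)**2) - 13755) = sqrt((1/2)*100*(-9 + 2*100) - 13755) = sqrt((1/2)*100*(-9 + 200) - 13755) = sqrt((1/2)*100*191 - 13755) = sqrt(9550 - 13755) = sqrt(-4205) = 29*I*sqrt(5)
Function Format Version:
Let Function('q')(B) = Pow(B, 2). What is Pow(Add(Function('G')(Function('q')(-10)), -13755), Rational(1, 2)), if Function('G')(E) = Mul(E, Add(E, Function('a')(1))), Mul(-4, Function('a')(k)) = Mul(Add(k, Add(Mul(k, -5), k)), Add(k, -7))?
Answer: Mul(29, I, Pow(5, Rational(1, 2))) ≈ Mul(64.846, I)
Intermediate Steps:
Function('a')(k) = Mul(Rational(3, 4), k, Add(-7, k)) (Function('a')(k) = Mul(Rational(-1, 4), Mul(Add(k, Add(Mul(k, -5), k)), Add(k, -7))) = Mul(Rational(-1, 4), Mul(Add(k, Add(Mul(-5, k), k)), Add(-7, k))) = Mul(Rational(-1, 4), Mul(Add(k, Mul(-4, k)), Add(-7, k))) = Mul(Rational(-1, 4), Mul(Mul(-3, k), Add(-7, k))) = Mul(Rational(-1, 4), Mul(-3, k, Add(-7, k))) = Mul(Rational(3, 4), k, Add(-7, k)))
Function('G')(E) = Mul(E, Add(Rational(-9, 2), E)) (Function('G')(E) = Mul(E, Add(E, Mul(Rational(3, 4), 1, Add(-7, 1)))) = Mul(E, Add(E, Mul(Rational(3, 4), 1, -6))) = Mul(E, Add(E, Rational(-9, 2))) = Mul(E, Add(Rational(-9, 2), E)))
Pow(Add(Function('G')(Function('q')(-10)), -13755), Rational(1, 2)) = Pow(Add(Mul(Rational(1, 2), Pow(-10, 2), Add(-9, Mul(2, Pow(-10, 2)))), -13755), Rational(1, 2)) = Pow(Add(Mul(Rational(1, 2), 100, Add(-9, Mul(2, 100))), -13755), Rational(1, 2)) = Pow(Add(Mul(Rational(1, 2), 100, Add(-9, 200)), -13755), Rational(1, 2)) = Pow(Add(Mul(Rational(1, 2), 100, 191), -13755), Rational(1, 2)) = Pow(Add(9550, -13755), Rational(1, 2)) = Pow(-4205, Rational(1, 2)) = Mul(29, I, Pow(5, Rational(1, 2)))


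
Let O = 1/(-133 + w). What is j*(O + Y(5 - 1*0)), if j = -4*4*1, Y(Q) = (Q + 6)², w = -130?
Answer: -509152/263 ≈ -1935.9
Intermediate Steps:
O = -1/263 (O = 1/(-133 - 130) = 1/(-263) = -1/263 ≈ -0.0038023)
Y(Q) = (6 + Q)²
j = -16 (j = -16*1 = -16)
j*(O + Y(5 - 1*0)) = -16*(-1/263 + (6 + (5 - 1*0))²) = -16*(-1/263 + (6 + (5 + 0))²) = -16*(-1/263 + (6 + 5)²) = -16*(-1/263 + 11²) = -16*(-1/263 + 121) = -16*31822/263 = -509152/263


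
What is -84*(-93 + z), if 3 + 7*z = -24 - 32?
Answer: 8520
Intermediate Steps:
z = -59/7 (z = -3/7 + (-24 - 32)/7 = -3/7 + (1/7)*(-56) = -3/7 - 8 = -59/7 ≈ -8.4286)
-84*(-93 + z) = -84*(-93 - 59/7) = -84*(-710/7) = 8520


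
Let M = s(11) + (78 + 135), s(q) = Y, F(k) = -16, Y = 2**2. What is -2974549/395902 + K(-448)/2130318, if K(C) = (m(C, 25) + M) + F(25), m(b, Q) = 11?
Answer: -3168325672679/421698578418 ≈ -7.5132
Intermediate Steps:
Y = 4
s(q) = 4
M = 217 (M = 4 + (78 + 135) = 4 + 213 = 217)
K(C) = 212 (K(C) = (11 + 217) - 16 = 228 - 16 = 212)
-2974549/395902 + K(-448)/2130318 = -2974549/395902 + 212/2130318 = -2974549*1/395902 + 212*(1/2130318) = -2974549/395902 + 106/1065159 = -3168325672679/421698578418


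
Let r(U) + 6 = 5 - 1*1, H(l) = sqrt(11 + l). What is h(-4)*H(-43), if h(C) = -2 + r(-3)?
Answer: -16*I*sqrt(2) ≈ -22.627*I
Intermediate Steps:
r(U) = -2 (r(U) = -6 + (5 - 1*1) = -6 + (5 - 1) = -6 + 4 = -2)
h(C) = -4 (h(C) = -2 - 2 = -4)
h(-4)*H(-43) = -4*sqrt(11 - 43) = -16*I*sqrt(2)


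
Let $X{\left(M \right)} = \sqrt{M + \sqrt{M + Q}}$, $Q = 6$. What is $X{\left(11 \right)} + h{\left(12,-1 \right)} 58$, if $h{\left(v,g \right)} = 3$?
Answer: $174 + \sqrt{11 + \sqrt{17}} \approx 177.89$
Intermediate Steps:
$X{\left(M \right)} = \sqrt{M + \sqrt{6 + M}}$ ($X{\left(M \right)} = \sqrt{M + \sqrt{M + 6}} = \sqrt{M + \sqrt{6 + M}}$)
$X{\left(11 \right)} + h{\left(12,-1 \right)} 58 = \sqrt{11 + \sqrt{6 + 11}} + 3 \cdot 58 = \sqrt{11 + \sqrt{17}} + 174 = 174 + \sqrt{11 + \sqrt{17}}$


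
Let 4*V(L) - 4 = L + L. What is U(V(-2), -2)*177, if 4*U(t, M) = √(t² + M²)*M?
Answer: -177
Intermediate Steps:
V(L) = 1 + L/2 (V(L) = 1 + (L + L)/4 = 1 + (2*L)/4 = 1 + L/2)
U(t, M) = M*√(M² + t²)/4 (U(t, M) = (√(t² + M²)*M)/4 = (√(M² + t²)*M)/4 = (M*√(M² + t²))/4 = M*√(M² + t²)/4)
U(V(-2), -2)*177 = ((¼)*(-2)*√((-2)² + (1 + (½)*(-2))²))*177 = ((¼)*(-2)*√(4 + (1 - 1)²))*177 = ((¼)*(-2)*√(4 + 0²))*177 = ((¼)*(-2)*√(4 + 0))*177 = ((¼)*(-2)*√4)*177 = ((¼)*(-2)*2)*177 = -1*177 = -177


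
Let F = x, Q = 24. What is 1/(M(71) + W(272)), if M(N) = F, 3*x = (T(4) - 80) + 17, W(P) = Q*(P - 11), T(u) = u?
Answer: 3/18733 ≈ 0.00016015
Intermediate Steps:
W(P) = -264 + 24*P (W(P) = 24*(P - 11) = 24*(-11 + P) = -264 + 24*P)
x = -59/3 (x = ((4 - 80) + 17)/3 = (-76 + 17)/3 = (⅓)*(-59) = -59/3 ≈ -19.667)
F = -59/3 ≈ -19.667
M(N) = -59/3
1/(M(71) + W(272)) = 1/(-59/3 + (-264 + 24*272)) = 1/(-59/3 + (-264 + 6528)) = 1/(-59/3 + 6264) = 1/(18733/3) = 3/18733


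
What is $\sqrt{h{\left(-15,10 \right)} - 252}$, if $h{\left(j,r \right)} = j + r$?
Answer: $i \sqrt{257} \approx 16.031 i$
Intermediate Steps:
$\sqrt{h{\left(-15,10 \right)} - 252} = \sqrt{\left(-15 + 10\right) - 252} = \sqrt{-5 - 252} = \sqrt{-257} = i \sqrt{257}$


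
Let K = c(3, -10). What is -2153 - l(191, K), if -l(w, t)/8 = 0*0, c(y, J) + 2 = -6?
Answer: -2153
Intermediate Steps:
c(y, J) = -8 (c(y, J) = -2 - 6 = -8)
K = -8
l(w, t) = 0 (l(w, t) = -0*0 = -8*0 = 0)
-2153 - l(191, K) = -2153 - 1*0 = -2153 + 0 = -2153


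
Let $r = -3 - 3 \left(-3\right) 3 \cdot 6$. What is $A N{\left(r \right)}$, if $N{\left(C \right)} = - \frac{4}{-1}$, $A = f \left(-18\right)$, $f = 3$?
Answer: $-216$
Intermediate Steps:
$A = -54$ ($A = 3 \left(-18\right) = -54$)
$r = 159$ ($r = -3 - 3 \left(\left(-9\right) 6\right) = -3 - -162 = -3 + 162 = 159$)
$N{\left(C \right)} = 4$ ($N{\left(C \right)} = \left(-4\right) \left(-1\right) = 4$)
$A N{\left(r \right)} = \left(-54\right) 4 = -216$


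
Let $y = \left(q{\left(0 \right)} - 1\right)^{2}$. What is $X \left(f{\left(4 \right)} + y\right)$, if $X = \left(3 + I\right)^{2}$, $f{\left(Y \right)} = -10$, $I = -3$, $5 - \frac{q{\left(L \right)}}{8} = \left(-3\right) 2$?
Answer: $0$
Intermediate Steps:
$q{\left(L \right)} = 88$ ($q{\left(L \right)} = 40 - 8 \left(\left(-3\right) 2\right) = 40 - -48 = 40 + 48 = 88$)
$y = 7569$ ($y = \left(88 - 1\right)^{2} = 87^{2} = 7569$)
$X = 0$ ($X = \left(3 - 3\right)^{2} = 0^{2} = 0$)
$X \left(f{\left(4 \right)} + y\right) = 0 \left(-10 + 7569\right) = 0 \cdot 7559 = 0$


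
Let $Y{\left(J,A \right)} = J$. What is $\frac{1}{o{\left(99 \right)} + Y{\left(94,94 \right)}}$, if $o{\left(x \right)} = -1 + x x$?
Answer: $\frac{1}{9894} \approx 0.00010107$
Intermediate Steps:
$o{\left(x \right)} = -1 + x^{2}$
$\frac{1}{o{\left(99 \right)} + Y{\left(94,94 \right)}} = \frac{1}{\left(-1 + 99^{2}\right) + 94} = \frac{1}{\left(-1 + 9801\right) + 94} = \frac{1}{9800 + 94} = \frac{1}{9894}$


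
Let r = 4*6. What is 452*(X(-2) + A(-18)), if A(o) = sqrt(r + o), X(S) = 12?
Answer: 5424 + 452*sqrt(6) ≈ 6531.2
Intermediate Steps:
r = 24
A(o) = sqrt(24 + o)
452*(X(-2) + A(-18)) = 452*(12 + sqrt(24 - 18)) = 452*(12 + sqrt(6)) = 5424 + 452*sqrt(6)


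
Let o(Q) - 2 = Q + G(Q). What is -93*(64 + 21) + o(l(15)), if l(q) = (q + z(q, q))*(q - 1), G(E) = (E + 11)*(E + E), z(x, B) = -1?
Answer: 73437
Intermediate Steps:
G(E) = 2*E*(11 + E) (G(E) = (11 + E)*(2*E) = 2*E*(11 + E))
l(q) = (-1 + q)² (l(q) = (q - 1)*(q - 1) = (-1 + q)*(-1 + q) = (-1 + q)²)
o(Q) = 2 + Q + 2*Q*(11 + Q) (o(Q) = 2 + (Q + 2*Q*(11 + Q)) = 2 + Q + 2*Q*(11 + Q))
-93*(64 + 21) + o(l(15)) = -93*(64 + 21) + (2 + (1 + 15² - 2*15) + 2*(1 + 15² - 2*15)*(11 + (1 + 15² - 2*15))) = -93*85 + (2 + (1 + 225 - 30) + 2*(1 + 225 - 30)*(11 + (1 + 225 - 30))) = -7905 + (2 + 196 + 2*196*(11 + 196)) = -7905 + (2 + 196 + 2*196*207) = -7905 + (2 + 196 + 81144) = -7905 + 81342 = 73437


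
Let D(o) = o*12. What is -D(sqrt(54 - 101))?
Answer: -12*I*sqrt(47) ≈ -82.268*I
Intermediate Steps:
D(o) = 12*o
-D(sqrt(54 - 101)) = -12*sqrt(54 - 101) = -12*sqrt(-47) = -12*I*sqrt(47)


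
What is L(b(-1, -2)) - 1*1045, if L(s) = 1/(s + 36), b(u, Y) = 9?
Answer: -47024/45 ≈ -1045.0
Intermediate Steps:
L(s) = 1/(36 + s)
L(b(-1, -2)) - 1*1045 = 1/(36 + 9) - 1*1045 = 1/45 - 1045 = -47024/45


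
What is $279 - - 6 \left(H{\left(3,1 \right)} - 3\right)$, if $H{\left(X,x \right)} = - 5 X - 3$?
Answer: $153$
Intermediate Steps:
$H{\left(X,x \right)} = -3 - 5 X$ ($H{\left(X,x \right)} = - 5 X + \left(-5 + 2\right) = - 5 X - 3 = -3 - 5 X$)
$279 - - 6 \left(H{\left(3,1 \right)} - 3\right) = 279 - - 6 \left(\left(-3 - 15\right) - 3\right) = 279 - - 6 \left(-18 - 3\right) = 279 - \left(-6\right) \left(-21\right) = 279 - 126 = 153$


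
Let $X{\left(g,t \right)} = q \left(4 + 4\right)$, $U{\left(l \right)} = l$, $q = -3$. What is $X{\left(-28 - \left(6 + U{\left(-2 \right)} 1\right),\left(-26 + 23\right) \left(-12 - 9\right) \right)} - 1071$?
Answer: $-1095$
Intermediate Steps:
$X{\left(g,t \right)} = -24$ ($X{\left(g,t \right)} = - 3 \left(4 + 4\right) = \left(-3\right) 8 = -24$)
$X{\left(-28 - \left(6 + U{\left(-2 \right)} 1\right),\left(-26 + 23\right) \left(-12 - 9\right) \right)} - 1071 = -24 - 1071 = -1095$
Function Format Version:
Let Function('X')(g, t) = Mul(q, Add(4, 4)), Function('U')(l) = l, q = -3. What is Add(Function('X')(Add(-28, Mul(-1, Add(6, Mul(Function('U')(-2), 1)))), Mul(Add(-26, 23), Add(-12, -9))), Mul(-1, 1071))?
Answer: -1095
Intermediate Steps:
Function('X')(g, t) = -24 (Function('X')(g, t) = Mul(-3, Add(4, 4)) = Mul(-3, 8) = -24)
Add(Function('X')(Add(-28, Mul(-1, Add(6, Mul(Function('U')(-2), 1)))), Mul(Add(-26, 23), Add(-12, -9))), Mul(-1, 1071)) = Add(-24, Mul(-1, 1071)) = Add(-24, -1071) = -1095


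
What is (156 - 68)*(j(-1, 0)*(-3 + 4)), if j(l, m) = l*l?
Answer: 88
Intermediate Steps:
j(l, m) = l²
(156 - 68)*(j(-1, 0)*(-3 + 4)) = (156 - 68)*((-1)²*(-3 + 4)) = 88*(1*1) = 88*1 = 88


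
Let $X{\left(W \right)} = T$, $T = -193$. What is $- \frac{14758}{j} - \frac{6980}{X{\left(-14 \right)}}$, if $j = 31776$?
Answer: $\frac{109474093}{3066384} \approx 35.701$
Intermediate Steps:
$X{\left(W \right)} = -193$
$- \frac{14758}{j} - \frac{6980}{X{\left(-14 \right)}} = - \frac{14758}{31776} - \frac{6980}{-193} = \left(-14758\right) \frac{1}{31776} - - \frac{6980}{193} = - \frac{7379}{15888} + \frac{6980}{193} = \frac{109474093}{3066384}$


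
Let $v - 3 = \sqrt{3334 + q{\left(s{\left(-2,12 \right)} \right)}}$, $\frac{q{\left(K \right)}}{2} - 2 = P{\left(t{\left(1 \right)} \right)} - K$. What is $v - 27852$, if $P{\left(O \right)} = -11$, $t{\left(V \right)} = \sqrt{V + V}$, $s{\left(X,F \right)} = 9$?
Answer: $-27849 + \sqrt{3298} \approx -27792.0$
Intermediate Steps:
$t{\left(V \right)} = \sqrt{2} \sqrt{V}$ ($t{\left(V \right)} = \sqrt{2 V} = \sqrt{2} \sqrt{V}$)
$q{\left(K \right)} = -18 - 2 K$ ($q{\left(K \right)} = 4 + 2 \left(-11 - K\right) = 4 - \left(22 + 2 K\right) = -18 - 2 K$)
$v = 3 + \sqrt{3298}$ ($v = 3 + \sqrt{3334 - 36} = 3 + \sqrt{3298} \approx 60.428$)
$v - 27852 = \left(3 + \sqrt{3298}\right) - 27852 = -27849 + \sqrt{3298}$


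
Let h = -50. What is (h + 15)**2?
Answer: 1225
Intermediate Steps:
(h + 15)**2 = (-50 + 15)**2 = (-35)**2 = 1225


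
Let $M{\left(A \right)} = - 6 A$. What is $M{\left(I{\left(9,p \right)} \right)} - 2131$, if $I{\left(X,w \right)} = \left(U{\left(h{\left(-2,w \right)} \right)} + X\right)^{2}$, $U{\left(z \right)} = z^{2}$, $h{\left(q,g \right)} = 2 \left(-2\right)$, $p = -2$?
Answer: $-5881$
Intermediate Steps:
$h{\left(q,g \right)} = -4$
$I{\left(X,w \right)} = \left(16 + X\right)^{2}$ ($I{\left(X,w \right)} = \left(\left(-4\right)^{2} + X\right)^{2} = \left(16 + X\right)^{2}$)
$M{\left(I{\left(9,p \right)} \right)} - 2131 = - 6 \left(16 + 9\right)^{2} - 2131 = - 6 \cdot 25^{2} - 2131 = \left(-6\right) 625 - 2131 = -3750 - 2131 = -5881$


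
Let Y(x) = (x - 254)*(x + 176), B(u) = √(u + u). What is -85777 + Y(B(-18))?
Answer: -130517 - 468*I ≈ -1.3052e+5 - 468.0*I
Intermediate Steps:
B(u) = √2*√u (B(u) = √(2*u) = √2*√u)
Y(x) = (-254 + x)*(176 + x)
-85777 + Y(B(-18)) = -85777 + (-44704 + (√2*√(-18))² - 78*√2*√(-18)) = -85777 + (-44704 + (√2*(3*I*√2))² - 78*√2*3*I*√2) = -85777 + (-44704 + (6*I)² - 468*I) = -85777 + (-44704 - 36 - 468*I) = -85777 + (-44740 - 468*I) = -130517 - 468*I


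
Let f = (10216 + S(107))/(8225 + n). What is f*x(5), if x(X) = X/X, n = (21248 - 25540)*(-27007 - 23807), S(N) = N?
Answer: 10323/218101913 ≈ 4.7331e-5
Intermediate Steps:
n = 218093688 (n = -4292*(-50814) = 218093688)
x(X) = 1
f = 10323/218101913 (f = (10216 + 107)/(8225 + 218093688) = 10323/218101913 ≈ 4.7331e-5)
f*x(5) = (10323/218101913)*1 = 10323/218101913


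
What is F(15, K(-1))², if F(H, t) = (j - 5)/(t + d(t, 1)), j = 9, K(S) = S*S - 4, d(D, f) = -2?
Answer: 16/25 ≈ 0.64000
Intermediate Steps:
K(S) = -4 + S² (K(S) = S² - 4 = -4 + S²)
F(H, t) = 4/(-2 + t) (F(H, t) = (9 - 5)/(t - 2) = 4/(-2 + t))
F(15, K(-1))² = (4/(-2 + (-4 + (-1)²)))² = (4/(-2 + (-4 + 1)))² = (4/(-2 - 3))² = (4/(-5))² = (4*(-⅕))² = (-⅘)² = 16/25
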